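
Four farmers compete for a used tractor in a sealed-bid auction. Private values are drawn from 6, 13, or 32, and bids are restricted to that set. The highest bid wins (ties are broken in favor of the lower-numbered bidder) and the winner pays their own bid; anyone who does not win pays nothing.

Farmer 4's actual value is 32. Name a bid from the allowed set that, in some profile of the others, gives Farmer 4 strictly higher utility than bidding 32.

13

Suppose Farmer 1 bids 6, Farmer 2 bids 6 and Farmer 3 bids 6.
Bid 32: wins, pays 32, utility 32 - 32 = 0.
Bid 13: wins, pays 13, utility 32 - 13 = 19.
So bidding 13 beats truth here (19 > 0).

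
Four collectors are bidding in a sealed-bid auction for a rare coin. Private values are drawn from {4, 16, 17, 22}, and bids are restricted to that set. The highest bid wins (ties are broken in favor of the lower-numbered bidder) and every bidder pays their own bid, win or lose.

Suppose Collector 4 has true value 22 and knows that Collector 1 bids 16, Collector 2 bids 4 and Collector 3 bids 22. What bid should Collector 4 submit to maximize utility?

Bid 4: loses but pays 4, utility -4.
Bid 16: loses but pays 16, utility -16.
Bid 17: loses but pays 17, utility -17.
Bid 22: loses but pays 22, utility -22.
The best choice is 4 with utility -4.

4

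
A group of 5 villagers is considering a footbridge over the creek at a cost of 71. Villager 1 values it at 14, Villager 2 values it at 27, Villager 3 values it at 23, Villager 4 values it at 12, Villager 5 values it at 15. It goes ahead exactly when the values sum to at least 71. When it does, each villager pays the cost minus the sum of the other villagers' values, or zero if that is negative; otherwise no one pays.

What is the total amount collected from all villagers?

Total value 91 ≥ cost 71, so it is built.
Villager 1: others sum to 77; max(0, 71 - 77) = 0.
Villager 2: others sum to 64; max(0, 71 - 64) = 7.
Villager 3: others sum to 68; max(0, 71 - 68) = 3.
Villager 4: others sum to 79; max(0, 71 - 79) = 0.
Villager 5: others sum to 76; max(0, 71 - 76) = 0.
Total collected = 0 + 7 + 3 + 0 + 0 = 10.

10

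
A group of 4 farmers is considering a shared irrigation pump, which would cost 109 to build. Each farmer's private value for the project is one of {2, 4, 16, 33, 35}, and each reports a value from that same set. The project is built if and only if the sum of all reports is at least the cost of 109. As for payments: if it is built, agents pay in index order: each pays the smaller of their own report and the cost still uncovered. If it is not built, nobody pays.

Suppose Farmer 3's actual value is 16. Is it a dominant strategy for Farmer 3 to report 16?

Consider the case where Farmer 1 reports 35, Farmer 2 reports 35 and Farmer 4 reports 35.
Truthful report 16: project built, pays 16, utility 16 - 16 = 0.
Report 4 instead: project built, pays 4, utility 16 - 4 = 12.
Since 12 > 0, reporting 4 is strictly better here, so truthful reporting is not dominant.

No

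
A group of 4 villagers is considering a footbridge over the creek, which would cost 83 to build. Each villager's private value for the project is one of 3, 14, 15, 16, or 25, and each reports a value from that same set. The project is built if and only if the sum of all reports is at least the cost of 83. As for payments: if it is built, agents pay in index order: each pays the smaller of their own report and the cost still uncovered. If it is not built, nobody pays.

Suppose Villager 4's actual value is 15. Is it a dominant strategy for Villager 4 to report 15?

Yes

Check each profile of the others' reports and compare truth against every alternative report.
Others report (25, 25, 25): truth gives 7, best alternative gives 7.
Others report (3, 3, 3): truth gives 0, best alternative gives 0.
Others report (3, 3, 14): truth gives 0, best alternative gives 0.
Others report (3, 3, 15): truth gives 0, best alternative gives 0.
Others report (3, 3, 16): truth gives 0, best alternative gives 0.
Others report (3, 3, 25): truth gives 0, best alternative gives 0.
(Remaining 119 profiles checked similarly; truth is weakly best in each.)
In every case the truthful report is at least as good as any alternative, so it is a dominant strategy.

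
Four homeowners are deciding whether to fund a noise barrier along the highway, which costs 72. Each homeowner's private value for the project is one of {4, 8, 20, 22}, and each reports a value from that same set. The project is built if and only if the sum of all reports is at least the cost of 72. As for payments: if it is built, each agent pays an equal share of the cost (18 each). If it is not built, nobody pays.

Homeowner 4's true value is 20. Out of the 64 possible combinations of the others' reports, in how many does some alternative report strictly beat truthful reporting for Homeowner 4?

Others report (8, 20, 22): truth gives 0; report 22 gives 2 > 0. Violating.
Others report (8, 22, 20): truth gives 0; report 22 gives 2 > 0. Violating.
Others report (20, 8, 22): truth gives 0; report 22 gives 2 > 0. Violating.
Others report (20, 22, 8): truth gives 0; report 22 gives 2 > 0. Violating.
Others report (4, 4, 4): truth gives 0; no alternative beats it.
Others report (4, 4, 8): truth gives 0; no alternative beats it.
(Checking all 64 profiles: 6 have a profitable deviation, 58 do not.)

6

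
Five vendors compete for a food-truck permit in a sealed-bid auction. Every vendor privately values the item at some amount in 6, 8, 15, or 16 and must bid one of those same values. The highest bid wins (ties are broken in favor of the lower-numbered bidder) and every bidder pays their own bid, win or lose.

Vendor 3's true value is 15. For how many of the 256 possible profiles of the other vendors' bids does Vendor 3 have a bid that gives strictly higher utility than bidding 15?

Others bid (6, 6, 6, 6): truth gives 0; bid 8 gives 7 > 0. Violating.
Others bid (6, 6, 6, 8): truth gives 0; bid 8 gives 7 > 0. Violating.
Others bid (6, 6, 6, 16): truth gives -15; bid 16 gives -1 > -15. Violating.
Others bid (6, 6, 8, 6): truth gives 0; bid 8 gives 7 > 0. Violating.
Others bid (6, 6, 6, 15): truth gives 0; no alternative beats it.
Others bid (6, 6, 8, 15): truth gives 0; no alternative beats it.
(Checking all 256 profiles: 224 have a profitable deviation, 32 do not.)

224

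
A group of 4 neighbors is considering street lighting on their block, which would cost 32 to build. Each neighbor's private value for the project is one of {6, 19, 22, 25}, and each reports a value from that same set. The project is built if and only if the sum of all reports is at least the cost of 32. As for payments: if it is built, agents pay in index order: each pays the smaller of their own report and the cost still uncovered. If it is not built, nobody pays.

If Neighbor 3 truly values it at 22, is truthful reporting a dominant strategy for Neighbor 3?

No

Consider the case where Neighbor 1 reports 6, Neighbor 2 reports 6 and Neighbor 4 reports 6.
Truthful report 22: project built, pays 20, utility 22 - 20 = 2.
Report 19 instead: project built, pays 19, utility 22 - 19 = 3.
Since 3 > 2, reporting 19 is strictly better here, so truthful reporting is not dominant.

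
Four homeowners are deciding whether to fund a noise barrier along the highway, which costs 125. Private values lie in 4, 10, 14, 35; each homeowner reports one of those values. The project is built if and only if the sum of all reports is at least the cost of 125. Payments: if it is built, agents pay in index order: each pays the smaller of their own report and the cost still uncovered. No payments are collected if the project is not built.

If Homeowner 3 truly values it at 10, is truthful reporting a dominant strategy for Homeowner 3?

Check each profile of the others' reports and compare truth against every alternative report.
Others report (4, 4, 4): truth gives 0, best alternative gives 0.
Others report (4, 4, 10): truth gives 0, best alternative gives 0.
Others report (4, 4, 14): truth gives 0, best alternative gives 0.
Others report (4, 4, 35): truth gives 0, best alternative gives 0.
Others report (4, 10, 4): truth gives 0, best alternative gives 0.
Others report (4, 10, 10): truth gives 0, best alternative gives 0.
(Remaining 58 profiles checked similarly; truth is weakly best in each.)
In every case the truthful report is at least as good as any alternative, so it is a dominant strategy.

Yes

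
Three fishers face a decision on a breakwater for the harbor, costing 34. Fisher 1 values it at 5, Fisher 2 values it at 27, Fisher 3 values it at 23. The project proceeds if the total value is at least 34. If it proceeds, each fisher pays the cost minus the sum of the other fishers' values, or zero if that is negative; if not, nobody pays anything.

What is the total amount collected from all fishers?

8

Total value 55 ≥ cost 34, so it is built.
Fisher 1: others sum to 50; max(0, 34 - 50) = 0.
Fisher 2: others sum to 28; max(0, 34 - 28) = 6.
Fisher 3: others sum to 32; max(0, 34 - 32) = 2.
Total collected = 0 + 6 + 2 = 8.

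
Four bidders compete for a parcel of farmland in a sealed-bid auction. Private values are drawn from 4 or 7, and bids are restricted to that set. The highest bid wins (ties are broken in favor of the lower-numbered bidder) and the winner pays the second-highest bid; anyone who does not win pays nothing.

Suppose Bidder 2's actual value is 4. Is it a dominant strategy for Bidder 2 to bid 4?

Check each profile of the others' bids and compare truth against every alternative bid.
Others bid (4, 4, 7): truth gives 0, best alternative gives -3.
Others bid (4, 7, 4): truth gives 0, best alternative gives -3.
Others bid (4, 7, 7): truth gives 0, best alternative gives -3.
Others bid (4, 4, 4): truth gives 0, best alternative gives 0.
Others bid (7, 4, 4): truth gives 0, best alternative gives 0.
Others bid (7, 4, 7): truth gives 0, best alternative gives 0.
(Remaining 2 profiles checked similarly; truth is weakly best in each.)
In every case the truthful bid is at least as good as any alternative, so it is a dominant strategy.

Yes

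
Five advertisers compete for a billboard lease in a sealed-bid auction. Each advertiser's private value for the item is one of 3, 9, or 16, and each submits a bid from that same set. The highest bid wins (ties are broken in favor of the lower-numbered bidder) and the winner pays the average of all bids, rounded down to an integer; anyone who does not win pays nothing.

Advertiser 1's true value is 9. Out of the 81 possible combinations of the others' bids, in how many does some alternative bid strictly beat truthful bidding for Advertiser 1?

Others bid (3, 3, 3, 3): truth gives 5; bid 3 gives 6 > 5. Violating.
Others bid (3, 3, 3, 16): truth gives 0; bid 16 gives 1 > 0. Violating.
Others bid (3, 3, 16, 3): truth gives 0; bid 16 gives 1 > 0. Violating.
Others bid (3, 16, 3, 3): truth gives 0; bid 16 gives 1 > 0. Violating.
Others bid (3, 3, 3, 9): truth gives 4; no alternative beats it.
Others bid (3, 3, 9, 3): truth gives 4; no alternative beats it.
(Checking all 81 profiles: 5 have a profitable deviation, 76 do not.)

5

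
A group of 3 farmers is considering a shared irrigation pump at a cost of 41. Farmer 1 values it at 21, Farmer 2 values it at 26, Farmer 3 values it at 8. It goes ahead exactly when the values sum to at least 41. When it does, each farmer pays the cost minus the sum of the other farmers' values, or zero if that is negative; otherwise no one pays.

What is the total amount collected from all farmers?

19

Total value 55 ≥ cost 41, so it is built.
Farmer 1: others sum to 34; max(0, 41 - 34) = 7.
Farmer 2: others sum to 29; max(0, 41 - 29) = 12.
Farmer 3: others sum to 47; max(0, 41 - 47) = 0.
Total collected = 7 + 12 + 0 = 19.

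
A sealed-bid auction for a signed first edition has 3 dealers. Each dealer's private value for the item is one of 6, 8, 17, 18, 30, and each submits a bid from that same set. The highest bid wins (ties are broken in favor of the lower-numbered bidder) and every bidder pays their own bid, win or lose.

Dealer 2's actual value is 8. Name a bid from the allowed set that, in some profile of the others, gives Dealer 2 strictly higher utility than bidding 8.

6

Suppose Dealer 1 bids 6 and Dealer 3 bids 17.
Bid 8: loses but pays 8, utility -8.
Bid 6: loses but pays 6, utility -6.
So bidding 6 beats truth here (-6 > -8).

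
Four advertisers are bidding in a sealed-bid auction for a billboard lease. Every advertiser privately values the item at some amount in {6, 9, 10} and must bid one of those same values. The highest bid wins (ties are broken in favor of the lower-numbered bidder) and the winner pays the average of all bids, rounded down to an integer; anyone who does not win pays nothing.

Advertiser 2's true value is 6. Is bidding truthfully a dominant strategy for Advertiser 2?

Yes

Check each profile of the others' bids and compare truth against every alternative bid.
Others bid (6, 9, 9): truth gives 0, best alternative gives -2.
Others bid (6, 6, 9): truth gives 0, best alternative gives -1.
Others bid (6, 9, 6): truth gives 0, best alternative gives -1.
Others bid (6, 6, 6): truth gives 0, best alternative gives 0.
Others bid (6, 6, 10): truth gives 0, best alternative gives 0.
Others bid (6, 9, 10): truth gives 0, best alternative gives 0.
(Remaining 21 profiles checked similarly; truth is weakly best in each.)
In every case the truthful bid is at least as good as any alternative, so it is a dominant strategy.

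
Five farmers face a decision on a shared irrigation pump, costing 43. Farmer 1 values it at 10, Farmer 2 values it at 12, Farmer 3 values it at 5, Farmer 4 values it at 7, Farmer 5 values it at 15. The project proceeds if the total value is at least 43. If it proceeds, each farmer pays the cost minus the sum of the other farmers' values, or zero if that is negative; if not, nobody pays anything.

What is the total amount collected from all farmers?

Total value 49 ≥ cost 43, so it is built.
Farmer 1: others sum to 39; max(0, 43 - 39) = 4.
Farmer 2: others sum to 37; max(0, 43 - 37) = 6.
Farmer 3: others sum to 44; max(0, 43 - 44) = 0.
Farmer 4: others sum to 42; max(0, 43 - 42) = 1.
Farmer 5: others sum to 34; max(0, 43 - 34) = 9.
Total collected = 4 + 6 + 0 + 1 + 9 = 20.

20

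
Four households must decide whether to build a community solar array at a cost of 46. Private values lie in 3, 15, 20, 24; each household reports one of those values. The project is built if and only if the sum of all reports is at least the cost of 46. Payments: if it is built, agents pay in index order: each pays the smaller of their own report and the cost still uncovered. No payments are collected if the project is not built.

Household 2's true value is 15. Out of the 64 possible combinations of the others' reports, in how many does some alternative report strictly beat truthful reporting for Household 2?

Others report (3, 20, 20): truth gives 0; report 3 gives 12 > 0. Violating.
Others report (3, 20, 24): truth gives 0; report 3 gives 12 > 0. Violating.
Others report (3, 24, 20): truth gives 0; report 3 gives 12 > 0. Violating.
Others report (3, 24, 24): truth gives 0; report 3 gives 12 > 0. Violating.
Others report (3, 3, 3): truth gives 0; no alternative beats it.
Others report (3, 3, 15): truth gives 0; no alternative beats it.
(Checking all 64 profiles: 39 have a profitable deviation, 25 do not.)

39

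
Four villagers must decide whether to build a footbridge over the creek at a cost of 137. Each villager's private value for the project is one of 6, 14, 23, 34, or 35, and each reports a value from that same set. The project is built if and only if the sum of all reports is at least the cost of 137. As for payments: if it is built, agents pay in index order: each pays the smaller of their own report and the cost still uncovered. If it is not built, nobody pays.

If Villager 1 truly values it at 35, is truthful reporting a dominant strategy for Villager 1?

Consider the case where Villager 2 reports 34, Villager 3 reports 34 and Villager 4 reports 35.
Truthful report 35: project built, pays 35, utility 35 - 35 = 0.
Report 34 instead: project built, pays 34, utility 35 - 34 = 1.
Since 1 > 0, reporting 34 is strictly better here, so truthful reporting is not dominant.

No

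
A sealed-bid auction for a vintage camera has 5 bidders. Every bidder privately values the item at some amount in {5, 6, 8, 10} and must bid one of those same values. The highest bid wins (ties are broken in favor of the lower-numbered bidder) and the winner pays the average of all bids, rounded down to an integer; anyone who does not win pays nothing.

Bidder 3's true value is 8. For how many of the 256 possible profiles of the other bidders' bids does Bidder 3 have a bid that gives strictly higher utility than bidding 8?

75

Others bid (5, 5, 5, 10): truth gives 0; bid 10 gives 1 > 0. Violating.
Others bid (5, 5, 6, 6): truth gives 2; bid 6 gives 3 > 2. Violating.
Others bid (5, 5, 6, 10): truth gives 0; bid 10 gives 1 > 0. Violating.
Others bid (5, 5, 8, 10): truth gives 0; bid 10 gives 1 > 0. Violating.
Others bid (5, 5, 5, 5): truth gives 3; no alternative beats it.
Others bid (5, 5, 5, 6): truth gives 3; no alternative beats it.
(Checking all 256 profiles: 75 have a profitable deviation, 181 do not.)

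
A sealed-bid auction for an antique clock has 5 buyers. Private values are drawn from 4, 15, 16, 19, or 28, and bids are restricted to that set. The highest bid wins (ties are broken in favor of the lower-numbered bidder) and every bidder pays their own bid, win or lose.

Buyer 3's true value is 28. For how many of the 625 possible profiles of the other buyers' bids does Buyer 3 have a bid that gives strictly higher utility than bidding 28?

369

Others bid (4, 4, 4, 4): truth gives 0; bid 15 gives 13 > 0. Violating.
Others bid (4, 4, 4, 15): truth gives 0; bid 15 gives 13 > 0. Violating.
Others bid (4, 4, 4, 16): truth gives 0; bid 16 gives 12 > 0. Violating.
Others bid (4, 4, 4, 19): truth gives 0; bid 19 gives 9 > 0. Violating.
Others bid (4, 4, 4, 28): truth gives 0; no alternative beats it.
Others bid (4, 4, 15, 28): truth gives 0; no alternative beats it.
(Checking all 625 profiles: 369 have a profitable deviation, 256 do not.)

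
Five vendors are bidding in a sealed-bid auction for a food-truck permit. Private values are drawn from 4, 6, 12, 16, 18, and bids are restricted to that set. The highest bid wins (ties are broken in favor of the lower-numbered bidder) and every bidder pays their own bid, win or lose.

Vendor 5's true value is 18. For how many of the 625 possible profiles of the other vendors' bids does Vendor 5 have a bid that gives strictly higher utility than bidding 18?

450

Others bid (4, 4, 4, 4): truth gives 0; bid 6 gives 12 > 0. Violating.
Others bid (4, 4, 4, 6): truth gives 0; bid 12 gives 6 > 0. Violating.
Others bid (4, 4, 4, 12): truth gives 0; bid 16 gives 2 > 0. Violating.
Others bid (4, 4, 4, 18): truth gives -18; bid 4 gives -4 > -18. Violating.
Others bid (4, 4, 4, 16): truth gives 0; no alternative beats it.
Others bid (4, 4, 6, 16): truth gives 0; no alternative beats it.
(Checking all 625 profiles: 450 have a profitable deviation, 175 do not.)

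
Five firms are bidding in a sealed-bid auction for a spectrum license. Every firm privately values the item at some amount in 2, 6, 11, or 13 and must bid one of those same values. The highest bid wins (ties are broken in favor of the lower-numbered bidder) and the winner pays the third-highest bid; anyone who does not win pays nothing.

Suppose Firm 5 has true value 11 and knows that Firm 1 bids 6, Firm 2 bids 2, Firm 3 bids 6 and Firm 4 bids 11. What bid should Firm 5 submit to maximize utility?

13

Bid 2: loses, pays 0, utility 0.
Bid 6: loses, pays 0, utility 0.
Bid 11: loses, pays 0, utility 0.
Bid 13: wins, pays 6, utility 11 - 6 = 5.
The best choice is 13 with utility 5.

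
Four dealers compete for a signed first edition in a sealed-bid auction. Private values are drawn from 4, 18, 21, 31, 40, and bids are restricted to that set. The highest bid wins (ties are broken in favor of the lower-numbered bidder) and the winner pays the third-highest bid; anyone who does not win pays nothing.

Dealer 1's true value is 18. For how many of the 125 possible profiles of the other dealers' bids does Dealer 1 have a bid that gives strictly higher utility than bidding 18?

9

Others bid (4, 4, 21): truth gives 0; bid 21 gives 14 > 0. Violating.
Others bid (4, 4, 31): truth gives 0; bid 31 gives 14 > 0. Violating.
Others bid (4, 4, 40): truth gives 0; bid 40 gives 14 > 0. Violating.
Others bid (4, 21, 4): truth gives 0; bid 21 gives 14 > 0. Violating.
Others bid (4, 4, 4): truth gives 14; no alternative beats it.
Others bid (4, 4, 18): truth gives 14; no alternative beats it.
(Checking all 125 profiles: 9 have a profitable deviation, 116 do not.)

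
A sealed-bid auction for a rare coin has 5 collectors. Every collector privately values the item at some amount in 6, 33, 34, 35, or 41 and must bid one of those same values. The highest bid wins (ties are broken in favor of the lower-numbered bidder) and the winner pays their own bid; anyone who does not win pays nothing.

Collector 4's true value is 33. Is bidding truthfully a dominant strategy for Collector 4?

Check each profile of the others' bids and compare truth against every alternative bid.
Others bid (6, 6, 6, 6): truth gives 0, best alternative gives 0.
Others bid (6, 6, 6, 33): truth gives 0, best alternative gives 0.
Others bid (6, 6, 6, 34): truth gives 0, best alternative gives 0.
Others bid (6, 6, 6, 35): truth gives 0, best alternative gives 0.
Others bid (6, 6, 6, 41): truth gives 0, best alternative gives 0.
Others bid (6, 6, 33, 6): truth gives 0, best alternative gives 0.
(Remaining 619 profiles checked similarly; truth is weakly best in each.)
In every case the truthful bid is at least as good as any alternative, so it is a dominant strategy.

Yes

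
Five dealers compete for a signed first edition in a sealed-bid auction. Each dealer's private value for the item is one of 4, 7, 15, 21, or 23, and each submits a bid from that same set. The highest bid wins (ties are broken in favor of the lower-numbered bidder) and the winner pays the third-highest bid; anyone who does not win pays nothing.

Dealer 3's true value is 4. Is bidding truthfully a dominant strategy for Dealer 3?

Yes

Check each profile of the others' bids and compare truth against every alternative bid.
Others bid (4, 4, 7, 7): truth gives 0, best alternative gives -3.
Others bid (4, 4, 4, 4): truth gives 0, best alternative gives 0.
Others bid (4, 4, 4, 7): truth gives 0, best alternative gives 0.
Others bid (4, 4, 4, 15): truth gives 0, best alternative gives 0.
Others bid (4, 4, 4, 21): truth gives 0, best alternative gives 0.
Others bid (4, 4, 4, 23): truth gives 0, best alternative gives 0.
(Remaining 619 profiles checked similarly; truth is weakly best in each.)
In every case the truthful bid is at least as good as any alternative, so it is a dominant strategy.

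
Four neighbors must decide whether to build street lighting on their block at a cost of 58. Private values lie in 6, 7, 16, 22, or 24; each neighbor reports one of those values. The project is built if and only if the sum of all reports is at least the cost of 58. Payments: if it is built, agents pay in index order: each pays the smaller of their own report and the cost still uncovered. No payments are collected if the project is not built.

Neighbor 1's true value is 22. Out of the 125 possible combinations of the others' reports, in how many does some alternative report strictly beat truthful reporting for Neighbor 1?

75

Others report (6, 16, 22): truth gives 0; report 16 gives 6 > 0. Violating.
Others report (6, 16, 24): truth gives 0; report 16 gives 6 > 0. Violating.
Others report (6, 22, 16): truth gives 0; report 16 gives 6 > 0. Violating.
Others report (6, 22, 22): truth gives 0; report 16 gives 6 > 0. Violating.
Others report (6, 6, 6): truth gives 0; no alternative beats it.
Others report (6, 6, 7): truth gives 0; no alternative beats it.
(Checking all 125 profiles: 75 have a profitable deviation, 50 do not.)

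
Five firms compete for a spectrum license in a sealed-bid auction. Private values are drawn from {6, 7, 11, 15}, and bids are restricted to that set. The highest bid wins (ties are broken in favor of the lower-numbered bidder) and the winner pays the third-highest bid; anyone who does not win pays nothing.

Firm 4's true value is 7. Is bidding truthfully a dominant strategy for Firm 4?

No

Consider the case where Firm 1 bids 6, Firm 2 bids 6, Firm 3 bids 6 and Firm 5 bids 11.
Truthful bid 7: loses, pays 0, utility 0.
Bid 11 instead: wins, pays 6, utility 7 - 6 = 1.
Since 1 > 0, bidding 11 is strictly better here, so truthful bidding is not dominant.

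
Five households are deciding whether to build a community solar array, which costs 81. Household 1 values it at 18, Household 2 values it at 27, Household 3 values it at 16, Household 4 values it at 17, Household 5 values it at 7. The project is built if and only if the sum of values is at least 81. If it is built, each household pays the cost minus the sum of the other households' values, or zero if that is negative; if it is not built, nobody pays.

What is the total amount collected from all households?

65

Total value 85 ≥ cost 81, so it is built.
Household 1: others sum to 67; max(0, 81 - 67) = 14.
Household 2: others sum to 58; max(0, 81 - 58) = 23.
Household 3: others sum to 69; max(0, 81 - 69) = 12.
Household 4: others sum to 68; max(0, 81 - 68) = 13.
Household 5: others sum to 78; max(0, 81 - 78) = 3.
Total collected = 14 + 23 + 12 + 13 + 3 = 65.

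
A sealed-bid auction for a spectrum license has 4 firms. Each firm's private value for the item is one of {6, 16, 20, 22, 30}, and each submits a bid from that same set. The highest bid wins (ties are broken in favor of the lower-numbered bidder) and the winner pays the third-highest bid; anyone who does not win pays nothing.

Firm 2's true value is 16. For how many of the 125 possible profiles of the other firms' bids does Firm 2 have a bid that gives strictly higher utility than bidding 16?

Others bid (6, 6, 20): truth gives 0; bid 20 gives 10 > 0. Violating.
Others bid (6, 6, 22): truth gives 0; bid 22 gives 10 > 0. Violating.
Others bid (6, 6, 30): truth gives 0; bid 30 gives 10 > 0. Violating.
Others bid (6, 20, 6): truth gives 0; bid 20 gives 10 > 0. Violating.
Others bid (6, 6, 6): truth gives 10; no alternative beats it.
Others bid (6, 6, 16): truth gives 10; no alternative beats it.
(Checking all 125 profiles: 9 have a profitable deviation, 116 do not.)

9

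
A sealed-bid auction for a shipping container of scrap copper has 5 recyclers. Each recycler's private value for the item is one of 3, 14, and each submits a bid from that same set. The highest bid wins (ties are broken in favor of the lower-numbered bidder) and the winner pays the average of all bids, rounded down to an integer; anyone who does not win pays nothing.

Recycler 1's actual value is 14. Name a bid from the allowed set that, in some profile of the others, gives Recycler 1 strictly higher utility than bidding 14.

Suppose Recycler 2 bids 3, Recycler 3 bids 3, Recycler 4 bids 3 and Recycler 5 bids 3.
Bid 14: wins, pays 5, utility 14 - 5 = 9.
Bid 3: wins, pays 3, utility 14 - 3 = 11.
So bidding 3 beats truth here (11 > 9).

3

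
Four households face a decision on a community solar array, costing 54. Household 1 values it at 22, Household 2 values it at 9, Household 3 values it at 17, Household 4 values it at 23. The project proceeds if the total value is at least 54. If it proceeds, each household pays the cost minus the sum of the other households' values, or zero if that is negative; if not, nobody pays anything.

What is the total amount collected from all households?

11

Total value 71 ≥ cost 54, so it is built.
Household 1: others sum to 49; max(0, 54 - 49) = 5.
Household 2: others sum to 62; max(0, 54 - 62) = 0.
Household 3: others sum to 54; max(0, 54 - 54) = 0.
Household 4: others sum to 48; max(0, 54 - 48) = 6.
Total collected = 5 + 0 + 0 + 6 = 11.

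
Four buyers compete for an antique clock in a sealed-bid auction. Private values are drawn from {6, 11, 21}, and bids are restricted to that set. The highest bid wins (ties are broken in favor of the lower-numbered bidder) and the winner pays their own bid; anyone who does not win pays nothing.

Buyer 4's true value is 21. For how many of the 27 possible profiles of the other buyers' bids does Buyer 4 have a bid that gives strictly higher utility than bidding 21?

Others bid (6, 6, 6): truth gives 0; bid 11 gives 10 > 0. Violating.
Others bid (6, 6, 11): truth gives 0; no alternative beats it.
Others bid (6, 6, 21): truth gives 0; no alternative beats it.
(Checking all 27 profiles: 1 has a profitable deviation, 26 do not.)

1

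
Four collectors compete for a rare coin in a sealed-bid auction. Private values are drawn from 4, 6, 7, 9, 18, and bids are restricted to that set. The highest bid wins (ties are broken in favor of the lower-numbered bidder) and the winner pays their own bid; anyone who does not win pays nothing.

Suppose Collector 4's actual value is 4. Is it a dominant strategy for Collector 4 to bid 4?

Yes

Check each profile of the others' bids and compare truth against every alternative bid.
Others bid (4, 4, 4): truth gives 0, best alternative gives -2.
Others bid (4, 4, 6): truth gives 0, best alternative gives 0.
Others bid (4, 4, 7): truth gives 0, best alternative gives 0.
Others bid (4, 4, 9): truth gives 0, best alternative gives 0.
Others bid (4, 4, 18): truth gives 0, best alternative gives 0.
Others bid (4, 6, 4): truth gives 0, best alternative gives 0.
(Remaining 119 profiles checked similarly; truth is weakly best in each.)
In every case the truthful bid is at least as good as any alternative, so it is a dominant strategy.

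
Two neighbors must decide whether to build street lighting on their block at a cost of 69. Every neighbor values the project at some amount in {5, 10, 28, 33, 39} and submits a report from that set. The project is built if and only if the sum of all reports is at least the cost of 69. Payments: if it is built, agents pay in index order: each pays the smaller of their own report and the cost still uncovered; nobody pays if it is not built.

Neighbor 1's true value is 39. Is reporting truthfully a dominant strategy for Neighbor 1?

Consider the case where Neighbor 2 reports 39.
Truthful report 39: project built, pays 39, utility 39 - 39 = 0.
Report 33 instead: project built, pays 33, utility 39 - 33 = 6.
Since 6 > 0, reporting 33 is strictly better here, so truthful reporting is not dominant.

No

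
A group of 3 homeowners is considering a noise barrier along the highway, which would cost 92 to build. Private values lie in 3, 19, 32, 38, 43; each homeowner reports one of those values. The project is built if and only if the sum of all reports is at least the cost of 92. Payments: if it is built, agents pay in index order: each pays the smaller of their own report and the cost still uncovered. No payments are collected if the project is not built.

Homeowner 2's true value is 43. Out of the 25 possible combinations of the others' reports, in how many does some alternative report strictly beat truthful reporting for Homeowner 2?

13

Others report (19, 38): truth gives 0; report 38 gives 5 > 0. Violating.
Others report (19, 43): truth gives 0; report 32 gives 11 > 0. Violating.
Others report (32, 32): truth gives 0; report 32 gives 11 > 0. Violating.
Others report (32, 38): truth gives 0; report 32 gives 11 > 0. Violating.
Others report (3, 3): truth gives 0; no alternative beats it.
Others report (3, 19): truth gives 0; no alternative beats it.
(Checking all 25 profiles: 13 have a profitable deviation, 12 do not.)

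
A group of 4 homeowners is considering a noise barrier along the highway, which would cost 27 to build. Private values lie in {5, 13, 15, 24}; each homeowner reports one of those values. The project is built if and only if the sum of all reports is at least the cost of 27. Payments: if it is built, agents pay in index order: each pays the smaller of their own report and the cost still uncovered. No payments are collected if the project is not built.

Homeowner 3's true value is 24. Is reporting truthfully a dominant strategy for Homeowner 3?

No

Consider the case where Homeowner 1 reports 5, Homeowner 2 reports 5 and Homeowner 4 reports 5.
Truthful report 24: project built, pays 17, utility 24 - 17 = 7.
Report 13 instead: project built, pays 13, utility 24 - 13 = 11.
Since 11 > 7, reporting 13 is strictly better here, so truthful reporting is not dominant.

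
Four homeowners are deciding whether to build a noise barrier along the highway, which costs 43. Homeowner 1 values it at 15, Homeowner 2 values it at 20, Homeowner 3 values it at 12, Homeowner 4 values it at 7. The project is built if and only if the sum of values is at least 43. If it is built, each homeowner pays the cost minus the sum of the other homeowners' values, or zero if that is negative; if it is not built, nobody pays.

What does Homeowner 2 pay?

Total value 54 ≥ cost 43, so the project is built.
The other homeowners' values sum to 34.
Cost minus that sum is 43 - 34 = 9.

9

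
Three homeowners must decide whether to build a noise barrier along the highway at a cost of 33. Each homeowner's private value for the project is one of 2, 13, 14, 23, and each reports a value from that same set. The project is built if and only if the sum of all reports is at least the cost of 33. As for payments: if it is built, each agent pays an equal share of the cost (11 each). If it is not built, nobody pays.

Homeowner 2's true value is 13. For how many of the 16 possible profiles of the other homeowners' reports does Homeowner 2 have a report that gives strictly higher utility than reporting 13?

Others report (2, 13): truth gives 0; report 23 gives 2 > 0. Violating.
Others report (2, 14): truth gives 0; report 23 gives 2 > 0. Violating.
Others report (13, 2): truth gives 0; report 23 gives 2 > 0. Violating.
Others report (14, 2): truth gives 0; report 23 gives 2 > 0. Violating.
Others report (2, 2): truth gives 0; no alternative beats it.
Others report (2, 23): truth gives 2; no alternative beats it.
(Checking all 16 profiles: 4 have a profitable deviation, 12 do not.)

4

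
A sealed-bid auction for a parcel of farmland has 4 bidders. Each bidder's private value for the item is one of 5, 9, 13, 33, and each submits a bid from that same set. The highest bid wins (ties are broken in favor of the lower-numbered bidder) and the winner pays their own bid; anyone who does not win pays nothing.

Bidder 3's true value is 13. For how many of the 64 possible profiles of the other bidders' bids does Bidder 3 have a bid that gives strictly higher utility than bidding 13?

2

Others bid (5, 5, 5): truth gives 0; bid 9 gives 4 > 0. Violating.
Others bid (5, 5, 9): truth gives 0; bid 9 gives 4 > 0. Violating.
Others bid (5, 5, 13): truth gives 0; no alternative beats it.
Others bid (5, 5, 33): truth gives 0; no alternative beats it.
(Checking all 64 profiles: 2 have a profitable deviation, 62 do not.)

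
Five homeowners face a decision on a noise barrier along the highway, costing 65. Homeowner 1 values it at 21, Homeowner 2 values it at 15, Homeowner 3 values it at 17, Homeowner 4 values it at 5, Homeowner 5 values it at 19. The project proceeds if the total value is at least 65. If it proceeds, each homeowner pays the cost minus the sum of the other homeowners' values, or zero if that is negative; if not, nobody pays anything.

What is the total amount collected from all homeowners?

24

Total value 77 ≥ cost 65, so it is built.
Homeowner 1: others sum to 56; max(0, 65 - 56) = 9.
Homeowner 2: others sum to 62; max(0, 65 - 62) = 3.
Homeowner 3: others sum to 60; max(0, 65 - 60) = 5.
Homeowner 4: others sum to 72; max(0, 65 - 72) = 0.
Homeowner 5: others sum to 58; max(0, 65 - 58) = 7.
Total collected = 9 + 3 + 5 + 0 + 7 = 24.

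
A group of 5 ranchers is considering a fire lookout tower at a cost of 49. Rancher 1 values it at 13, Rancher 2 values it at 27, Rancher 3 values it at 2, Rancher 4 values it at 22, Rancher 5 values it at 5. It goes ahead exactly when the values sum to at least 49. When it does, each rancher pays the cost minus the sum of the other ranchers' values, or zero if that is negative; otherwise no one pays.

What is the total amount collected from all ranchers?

Total value 69 ≥ cost 49, so it is built.
Rancher 1: others sum to 56; max(0, 49 - 56) = 0.
Rancher 2: others sum to 42; max(0, 49 - 42) = 7.
Rancher 3: others sum to 67; max(0, 49 - 67) = 0.
Rancher 4: others sum to 47; max(0, 49 - 47) = 2.
Rancher 5: others sum to 64; max(0, 49 - 64) = 0.
Total collected = 0 + 7 + 0 + 2 + 0 = 9.

9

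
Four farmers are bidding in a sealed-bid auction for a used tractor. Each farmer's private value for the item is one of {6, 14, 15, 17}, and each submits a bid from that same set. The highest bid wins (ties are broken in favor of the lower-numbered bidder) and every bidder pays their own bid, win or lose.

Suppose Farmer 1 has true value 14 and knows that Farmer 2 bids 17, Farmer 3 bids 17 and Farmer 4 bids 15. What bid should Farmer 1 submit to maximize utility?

Bid 6: loses but pays 6, utility -6.
Bid 14: loses but pays 14, utility -14.
Bid 15: loses but pays 15, utility -15.
Bid 17: wins, pays 17, utility 14 - 17 = -3.
The best choice is 17 with utility -3.

17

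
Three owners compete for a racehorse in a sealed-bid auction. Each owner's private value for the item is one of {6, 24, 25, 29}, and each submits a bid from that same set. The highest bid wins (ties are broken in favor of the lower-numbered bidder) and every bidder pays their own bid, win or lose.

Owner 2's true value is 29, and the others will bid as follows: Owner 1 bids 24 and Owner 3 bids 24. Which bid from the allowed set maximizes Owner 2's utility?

25

Bid 6: loses but pays 6, utility -6.
Bid 24: loses but pays 24, utility -24.
Bid 25: wins, pays 25, utility 29 - 25 = 4.
Bid 29: wins, pays 29, utility 29 - 29 = 0.
The best choice is 25 with utility 4.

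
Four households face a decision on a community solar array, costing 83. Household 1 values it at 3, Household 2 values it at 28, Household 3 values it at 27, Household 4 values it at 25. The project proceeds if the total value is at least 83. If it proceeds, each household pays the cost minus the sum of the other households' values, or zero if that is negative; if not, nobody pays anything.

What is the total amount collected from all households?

83

Total value 83 ≥ cost 83, so it is built.
Household 1: others sum to 80; max(0, 83 - 80) = 3.
Household 2: others sum to 55; max(0, 83 - 55) = 28.
Household 3: others sum to 56; max(0, 83 - 56) = 27.
Household 4: others sum to 58; max(0, 83 - 58) = 25.
Total collected = 3 + 28 + 27 + 25 = 83.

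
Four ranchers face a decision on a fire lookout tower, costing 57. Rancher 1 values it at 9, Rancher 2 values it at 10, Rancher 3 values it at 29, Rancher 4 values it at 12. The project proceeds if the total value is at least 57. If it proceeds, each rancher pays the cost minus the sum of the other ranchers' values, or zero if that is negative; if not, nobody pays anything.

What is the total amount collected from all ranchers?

Total value 60 ≥ cost 57, so it is built.
Rancher 1: others sum to 51; max(0, 57 - 51) = 6.
Rancher 2: others sum to 50; max(0, 57 - 50) = 7.
Rancher 3: others sum to 31; max(0, 57 - 31) = 26.
Rancher 4: others sum to 48; max(0, 57 - 48) = 9.
Total collected = 6 + 7 + 26 + 9 = 48.

48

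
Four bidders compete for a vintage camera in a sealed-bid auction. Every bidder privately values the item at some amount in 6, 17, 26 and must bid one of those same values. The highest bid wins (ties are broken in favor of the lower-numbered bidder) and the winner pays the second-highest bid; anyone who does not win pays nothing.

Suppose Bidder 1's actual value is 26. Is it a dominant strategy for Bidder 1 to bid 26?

Check each profile of the others' bids and compare truth against every alternative bid.
Others bid (6, 6, 6): truth gives 20, best alternative gives 20.
Others bid (6, 6, 17): truth gives 9, best alternative gives 9.
Others bid (6, 17, 6): truth gives 9, best alternative gives 9.
Others bid (6, 17, 17): truth gives 9, best alternative gives 9.
Others bid (17, 6, 6): truth gives 9, best alternative gives 9.
Others bid (17, 6, 17): truth gives 9, best alternative gives 9.
(Remaining 21 profiles checked similarly; truth is weakly best in each.)
In every case the truthful bid is at least as good as any alternative, so it is a dominant strategy.

Yes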